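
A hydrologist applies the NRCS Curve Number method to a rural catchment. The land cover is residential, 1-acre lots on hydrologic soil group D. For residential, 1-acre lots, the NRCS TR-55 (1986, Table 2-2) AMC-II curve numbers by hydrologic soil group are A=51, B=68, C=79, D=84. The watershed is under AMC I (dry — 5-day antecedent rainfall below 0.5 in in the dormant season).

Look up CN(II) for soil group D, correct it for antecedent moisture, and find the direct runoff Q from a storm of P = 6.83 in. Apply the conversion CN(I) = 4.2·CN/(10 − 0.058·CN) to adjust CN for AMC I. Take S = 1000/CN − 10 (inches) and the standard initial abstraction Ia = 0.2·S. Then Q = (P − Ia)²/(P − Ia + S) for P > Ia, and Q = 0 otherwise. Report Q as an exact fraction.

NRCS table: residential, 1-acre lots, soil group D → CN(II) = 84
Dry (AMC I): CN(I) = 4.2·84/(10 − 0.058·84) = (1764/5)/(641/125) = 44100/641 ≈ 68.799
S = 1000/(44100/641) − 10 = 2000/441 in ≈ 4.535 in
Ia = 0.2S: 0.2·4.535 = 0.907 in (exactly 400/441)
Excess rainfall: 6.830 − 0.907 = 5.923 in; P > Ia so Q > 0
Q = (261203/44100)²/((261203/44100) + 2000/441) = (68227007209/1944810000)/(461203/44100) = 68227007209/20339052300 in ≈ 3.354 in

Q = 68227007209/20339052300 in ≈ 3.354 in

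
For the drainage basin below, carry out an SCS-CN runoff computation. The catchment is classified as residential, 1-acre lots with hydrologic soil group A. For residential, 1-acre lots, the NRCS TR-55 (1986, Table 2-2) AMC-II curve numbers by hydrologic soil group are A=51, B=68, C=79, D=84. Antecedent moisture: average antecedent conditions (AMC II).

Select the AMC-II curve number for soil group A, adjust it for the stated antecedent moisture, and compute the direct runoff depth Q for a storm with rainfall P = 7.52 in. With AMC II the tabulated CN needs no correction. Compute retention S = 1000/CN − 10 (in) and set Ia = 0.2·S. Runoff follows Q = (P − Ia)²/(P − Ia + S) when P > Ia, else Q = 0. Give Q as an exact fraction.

Q = 12737761/6179925 in ≈ 2.061 in

NRCS table: residential, 1-acre lots, soil group A → CN(II) = 51
CN(II) = 51; AMC II needs no correction.
S = 1000/51 − 10 = 490/51 in ≈ 9.608 in
Ia = 0.2·(490/51) = 98/51 in ≈ 1.922 in
P − Ia = 7.520 − 1.922 = 7138/1275 ≈ 5.598 in (> 0, runoff occurs)
Runoff Q = (P−Ia)²/(P−Ia+S) = (5.598)²/(5.598+9.608) = 12737761/6179925 ≈ 2.061 in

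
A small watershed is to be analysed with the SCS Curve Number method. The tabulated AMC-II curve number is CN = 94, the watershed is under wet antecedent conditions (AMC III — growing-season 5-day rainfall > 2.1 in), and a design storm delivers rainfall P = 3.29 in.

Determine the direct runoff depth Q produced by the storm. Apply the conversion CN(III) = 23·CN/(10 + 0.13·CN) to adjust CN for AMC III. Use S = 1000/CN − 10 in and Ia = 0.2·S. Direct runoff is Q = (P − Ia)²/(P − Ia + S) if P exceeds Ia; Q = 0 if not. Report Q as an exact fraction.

Adjust CN=94 to AMC III: 23·94/(10 + 0.13·94) → 2162 ÷ (1111/50) = 108100/1111 ≈ 97.300
Max retention: S = 1000/(108100/1111) − 10 = 300/1081 in (≈ 0.278 in)
Ia = 0.2S: 0.2·0.278 = 0.056 in (exactly 60/1081)
P − Ia = 3.290 − 0.056 = 349649/108100 ≈ 3.234 in (> 0, runoff occurs)
Runoff Q = (P−Ia)²/(P−Ia+S) = (3.234)²/(3.234+0.278) = 122254423201/41040056900 ≈ 2.979 in

Q = 122254423201/41040056900 in ≈ 2.979 in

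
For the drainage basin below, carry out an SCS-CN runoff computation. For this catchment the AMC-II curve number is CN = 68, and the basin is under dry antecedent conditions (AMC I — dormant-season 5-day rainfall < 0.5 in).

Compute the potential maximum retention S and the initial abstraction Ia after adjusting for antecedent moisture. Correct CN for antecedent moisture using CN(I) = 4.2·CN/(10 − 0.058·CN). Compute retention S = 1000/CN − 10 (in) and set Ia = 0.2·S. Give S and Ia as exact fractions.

Dry (AMC I): CN(I) = 4.2·68/(10 − 0.058·68) = (1428/5)/(757/125) = 35700/757 ≈ 47.160
Max retention: S = 1000/(35700/757) − 10 = 4000/357 in (≈ 11.204 in)
Ia = 0.2·(4000/357) = 800/357 in ≈ 2.241 in

S = 4000/357 in ≈ 11.204 in; Ia = 800/357 in ≈ 2.241 in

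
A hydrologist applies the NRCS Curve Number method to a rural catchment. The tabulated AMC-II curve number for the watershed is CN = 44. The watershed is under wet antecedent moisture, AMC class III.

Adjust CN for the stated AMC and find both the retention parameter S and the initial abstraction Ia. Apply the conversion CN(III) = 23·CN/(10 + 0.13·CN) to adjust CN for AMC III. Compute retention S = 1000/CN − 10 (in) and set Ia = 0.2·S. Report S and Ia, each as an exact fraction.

S = 1400/253 in ≈ 5.534 in; Ia = 280/253 in ≈ 1.107 in

Wet (AMC III): CN(III) = 23·44/(10 + 0.13·44) = 1012/(393/25) = 25300/393 ≈ 64.377
S = 1000/(25300/393) − 10 = 1400/253 in ≈ 5.534 in
Ia = 0.2·(1400/253) = 280/253 in ≈ 1.107 in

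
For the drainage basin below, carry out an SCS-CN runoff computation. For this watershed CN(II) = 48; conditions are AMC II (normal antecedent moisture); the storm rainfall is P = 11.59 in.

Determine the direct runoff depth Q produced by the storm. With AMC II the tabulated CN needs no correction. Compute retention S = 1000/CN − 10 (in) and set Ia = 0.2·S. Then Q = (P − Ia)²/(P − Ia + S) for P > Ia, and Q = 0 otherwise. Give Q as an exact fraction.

Average conditions: CN = 48 (no AMC adjustment).
Max retention: S = 1000/48 − 10 = 65/6 in (≈ 10.833 in)
Initial abstraction Ia = S/5 = (65/6)/5 = 13/6 ≈ 2.167 in
Excess rainfall: 11.590 − 2.167 = 9.423 in; P > Ia so Q > 0
Q: (2827/300)² ÷ (6077/300) = 7991929/1823100 in (≈ 4.384 in)

Q = 7991929/1823100 in ≈ 4.384 in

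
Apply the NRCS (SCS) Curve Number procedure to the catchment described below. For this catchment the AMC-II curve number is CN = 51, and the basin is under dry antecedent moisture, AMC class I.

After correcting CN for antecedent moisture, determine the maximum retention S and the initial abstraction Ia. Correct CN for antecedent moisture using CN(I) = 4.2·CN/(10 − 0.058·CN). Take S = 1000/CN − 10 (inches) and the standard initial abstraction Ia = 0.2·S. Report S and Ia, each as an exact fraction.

S = 3500/153 in ≈ 22.876 in; Ia = 700/153 in ≈ 4.575 in

Adjust CN=51 to AMC I: 4.2·51/(10 − 0.058·51) → (1071/5) ÷ (3521/500) = 15300/503 ≈ 30.417
Max retention: S = 1000/(15300/503) − 10 = 3500/153 in (≈ 22.876 in)
Ia = 0.2·(3500/153) = 700/153 in ≈ 4.575 in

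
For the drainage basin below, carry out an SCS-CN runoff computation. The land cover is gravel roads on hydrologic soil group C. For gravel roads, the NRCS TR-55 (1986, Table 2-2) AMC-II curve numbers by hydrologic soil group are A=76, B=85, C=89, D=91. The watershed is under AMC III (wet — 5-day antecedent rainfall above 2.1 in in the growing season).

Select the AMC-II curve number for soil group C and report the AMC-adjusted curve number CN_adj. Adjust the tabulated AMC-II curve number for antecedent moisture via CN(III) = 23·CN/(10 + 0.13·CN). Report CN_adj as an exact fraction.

NRCS table: gravel roads, soil group C → CN(II) = 89
Adjust CN=89 to AMC III: 23·89/(10 + 0.13·89) → 2047 ÷ (2157/100) = 204700/2157 ≈ 94.900

CN_adj = 204700/2157 ≈ 94.900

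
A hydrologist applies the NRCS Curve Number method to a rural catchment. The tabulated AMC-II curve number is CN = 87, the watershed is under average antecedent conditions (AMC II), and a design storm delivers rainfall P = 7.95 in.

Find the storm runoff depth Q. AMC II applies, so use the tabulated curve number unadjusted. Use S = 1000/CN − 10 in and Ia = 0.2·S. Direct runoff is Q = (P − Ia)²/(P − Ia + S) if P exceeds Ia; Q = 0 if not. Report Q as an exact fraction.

AMC II — tabulated CN = 87 applies directly.
Max retention: S = 1000/87 − 10 = 130/87 in (≈ 1.494 in)
Ia = 0.2S: 0.2·1.494 = 0.299 in (exactly 26/87)
Since P=7.950 > Ia=0.299: effective rainfall P−Ia = 13313/1740 in
Q = (13313/1740)²/((13313/1740) + 130/87) = (177235969/3027600)/(15913/1740) = 177235969/27688620 in ≈ 6.401 in

Q = 177235969/27688620 in ≈ 6.401 in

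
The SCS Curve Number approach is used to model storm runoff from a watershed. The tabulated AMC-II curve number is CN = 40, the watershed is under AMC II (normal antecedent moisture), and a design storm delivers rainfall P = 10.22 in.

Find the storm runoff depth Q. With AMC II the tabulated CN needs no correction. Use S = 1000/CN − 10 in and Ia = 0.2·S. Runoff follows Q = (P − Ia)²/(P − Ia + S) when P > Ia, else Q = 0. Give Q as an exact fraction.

Q = 130321/55550 in ≈ 2.346 in

Average conditions: CN = 40 (no AMC adjustment).
S = 1000/40 − 10 = 15 in ≈ 15.000 in
Initial abstraction Ia = S/5 = 15/5 = 3 ≈ 3.000 in
Excess rainfall: 10.220 − 3.000 = 7.220 in; P > Ia so Q > 0
Runoff Q = (P−Ia)²/(P−Ia+S) = (7.220)²/(7.220+15.000) = 130321/55550 ≈ 2.346 in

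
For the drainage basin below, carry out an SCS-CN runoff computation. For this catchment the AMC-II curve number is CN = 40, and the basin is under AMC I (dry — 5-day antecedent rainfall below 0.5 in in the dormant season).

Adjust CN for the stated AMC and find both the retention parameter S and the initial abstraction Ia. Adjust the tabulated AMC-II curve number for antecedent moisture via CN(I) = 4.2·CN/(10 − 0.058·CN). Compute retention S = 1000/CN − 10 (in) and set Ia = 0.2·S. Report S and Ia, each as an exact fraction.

CN(I) from CN(II)=40: (4.2·40)/(10 − 0.058·40) = 175/8 ≈ 21.875
Max retention: S = 1000/(175/8) − 10 = 250/7 in (≈ 35.714 in)
Ia = 0.2·(250/7) = 50/7 in ≈ 7.143 in

S = 250/7 in ≈ 35.714 in; Ia = 50/7 in ≈ 7.143 in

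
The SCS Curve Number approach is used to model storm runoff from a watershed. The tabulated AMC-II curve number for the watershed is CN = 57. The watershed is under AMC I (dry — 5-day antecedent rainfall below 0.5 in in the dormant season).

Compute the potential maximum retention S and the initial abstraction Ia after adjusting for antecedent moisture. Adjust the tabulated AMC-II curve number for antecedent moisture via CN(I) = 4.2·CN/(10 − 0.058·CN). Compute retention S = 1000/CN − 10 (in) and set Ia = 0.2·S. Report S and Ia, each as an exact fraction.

Adjust CN=57 to AMC I: 4.2·57/(10 − 0.058·57) → (1197/5) ÷ (3347/500) = 119700/3347 ≈ 35.763
Max retention: S = 1000/(119700/3347) − 10 = 21500/1197 in (≈ 17.962 in)
Ia = 0.2·(21500/1197) = 4300/1197 in ≈ 3.592 in

S = 21500/1197 in ≈ 17.962 in; Ia = 4300/1197 in ≈ 3.592 in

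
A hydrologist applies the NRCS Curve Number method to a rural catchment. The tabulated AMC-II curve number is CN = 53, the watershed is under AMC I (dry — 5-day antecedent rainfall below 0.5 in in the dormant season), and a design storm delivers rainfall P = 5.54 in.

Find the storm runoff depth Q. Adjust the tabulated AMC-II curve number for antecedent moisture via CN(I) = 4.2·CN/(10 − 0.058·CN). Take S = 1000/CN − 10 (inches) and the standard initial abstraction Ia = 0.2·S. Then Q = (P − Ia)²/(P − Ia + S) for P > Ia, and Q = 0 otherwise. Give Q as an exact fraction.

Q = 5373036601/69467950650 in ≈ 0.077 in

Dry (AMC I): CN(I) = 4.2·53/(10 − 0.058·53) = (1113/5)/(3463/500) = 111300/3463 ≈ 32.140
Retention S: 1000/CN − 10 with CN=32.140 → S = 23500/1113 ≈ 21.114 in
Initial abstraction Ia = S/5 = (23500/1113)/5 = 4700/1113 ≈ 4.223 in
Excess rainfall: 5.540 − 4.223 = 1.317 in; P > Ia so Q > 0
Runoff Q = (P−Ia)²/(P−Ia+S) = (1.317)²/(1.317+21.114) = 5373036601/69467950650 ≈ 0.077 in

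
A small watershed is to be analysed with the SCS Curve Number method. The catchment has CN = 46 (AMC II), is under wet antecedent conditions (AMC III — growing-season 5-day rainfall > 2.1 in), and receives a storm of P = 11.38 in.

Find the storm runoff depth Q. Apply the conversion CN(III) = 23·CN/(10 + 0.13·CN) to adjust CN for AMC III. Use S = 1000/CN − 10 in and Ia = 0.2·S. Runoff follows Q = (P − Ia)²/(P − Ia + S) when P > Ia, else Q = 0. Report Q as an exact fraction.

CN(III) from CN(II)=46: (23·46)/(10 + 0.13·46) = 52900/799 ≈ 66.208
Retention S: 1000/CN − 10 with CN=66.208 → S = 2700/529 ≈ 5.104 in
Ia = 0.2S: 0.2·5.104 = 1.021 in (exactly 540/529)
P − Ia = 11.380 − 1.021 = 274001/26450 ≈ 10.359 in (> 0, runoff occurs)
Runoff Q = (P−Ia)²/(P−Ia+S) = (10.359)²/(10.359+5.104) = 75076548001/10818076450 ≈ 6.940 in

Q = 75076548001/10818076450 in ≈ 6.940 in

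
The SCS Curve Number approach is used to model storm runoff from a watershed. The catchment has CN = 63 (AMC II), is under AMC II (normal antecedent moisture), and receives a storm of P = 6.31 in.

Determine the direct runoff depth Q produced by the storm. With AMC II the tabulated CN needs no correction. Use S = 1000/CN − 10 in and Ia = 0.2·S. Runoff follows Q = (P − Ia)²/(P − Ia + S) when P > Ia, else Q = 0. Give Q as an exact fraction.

AMC II — tabulated CN = 63 applies directly.
Max retention: S = 1000/63 − 10 = 370/63 in (≈ 5.873 in)
Ia = 0.2·(370/63) = 74/63 in ≈ 1.175 in
Excess rainfall: 6.310 − 1.175 = 5.135 in; P > Ia so Q > 0
Runoff Q = (P−Ia)²/(P−Ia+S) = (5.135)²/(5.135+5.873) = 1046716609/436923900 ≈ 2.396 in

Q = 1046716609/436923900 in ≈ 2.396 in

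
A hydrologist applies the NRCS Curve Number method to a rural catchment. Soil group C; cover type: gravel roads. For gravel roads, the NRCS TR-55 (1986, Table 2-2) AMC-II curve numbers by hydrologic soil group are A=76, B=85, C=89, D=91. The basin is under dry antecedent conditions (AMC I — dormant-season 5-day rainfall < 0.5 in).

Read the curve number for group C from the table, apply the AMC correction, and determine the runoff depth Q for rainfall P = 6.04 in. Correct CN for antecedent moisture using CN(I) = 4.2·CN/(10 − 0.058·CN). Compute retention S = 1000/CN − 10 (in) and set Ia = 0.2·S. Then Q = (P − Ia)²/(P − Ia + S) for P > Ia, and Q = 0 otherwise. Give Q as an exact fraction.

Q = 64881768961/18326432775 in ≈ 3.540 in

NRCS table: gravel roads, soil group C → CN(II) = 89
CN(I) from CN(II)=89: (4.2·89)/(10 − 0.058·89) = 186900/2419 ≈ 77.263
S = 1000/(186900/2419) − 10 = 5500/1869 in ≈ 2.943 in
Ia = 0.2S: 0.2·2.943 = 0.589 in (exactly 1100/1869)
Excess rainfall: 6.040 − 0.589 = 5.451 in; P > Ia so Q > 0
Q = (254719/46725)²/((254719/46725) + 5500/1869) = (64881768961/2183225625)/(392219/46725) = 64881768961/18326432775 in ≈ 3.540 in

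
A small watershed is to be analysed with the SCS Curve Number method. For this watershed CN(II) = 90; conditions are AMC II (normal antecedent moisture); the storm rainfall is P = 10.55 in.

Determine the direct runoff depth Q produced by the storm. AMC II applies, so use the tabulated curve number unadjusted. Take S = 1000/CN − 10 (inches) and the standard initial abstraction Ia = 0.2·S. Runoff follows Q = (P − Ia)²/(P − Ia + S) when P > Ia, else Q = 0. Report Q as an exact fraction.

Q = 3455881/370620 in ≈ 9.325 in

AMC II — tabulated CN = 90 applies directly.
S = 1000/90 − 10 = 10/9 in ≈ 1.111 in
Ia = 0.2S: 0.2·1.111 = 0.222 in (exactly 2/9)
P − Ia = 10.550 − 0.222 = 1859/180 ≈ 10.328 in (> 0, runoff occurs)
Q: (1859/180)² ÷ (2059/180) = 3455881/370620 in (≈ 9.325 in)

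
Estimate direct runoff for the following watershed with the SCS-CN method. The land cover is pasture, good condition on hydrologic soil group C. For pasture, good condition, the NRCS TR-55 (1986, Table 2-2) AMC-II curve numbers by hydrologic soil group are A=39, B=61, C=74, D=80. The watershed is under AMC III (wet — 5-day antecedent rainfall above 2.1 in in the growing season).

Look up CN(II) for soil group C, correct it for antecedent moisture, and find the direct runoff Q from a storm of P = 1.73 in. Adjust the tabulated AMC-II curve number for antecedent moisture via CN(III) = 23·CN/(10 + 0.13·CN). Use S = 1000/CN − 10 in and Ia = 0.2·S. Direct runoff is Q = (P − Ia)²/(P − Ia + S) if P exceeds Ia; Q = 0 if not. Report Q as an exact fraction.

NRCS table: pasture, good condition, soil group C → CN(II) = 74
Adjust CN=74 to AMC III: 23·74/(10 + 0.13·74) → 1702 ÷ (981/50) = 85100/981 ≈ 86.748
S = 1000/(85100/981) − 10 = 1300/851 in ≈ 1.528 in
Ia = 0.2·(1300/851) = 260/851 in ≈ 0.306 in
P − Ia = 1.730 − 0.306 = 121223/85100 ≈ 1.424 in (> 0, runoff occurs)
Q: (121223/85100)² ÷ (251223/85100) = 14695015729/21379077300 in (≈ 0.687 in)

Q = 14695015729/21379077300 in ≈ 0.687 in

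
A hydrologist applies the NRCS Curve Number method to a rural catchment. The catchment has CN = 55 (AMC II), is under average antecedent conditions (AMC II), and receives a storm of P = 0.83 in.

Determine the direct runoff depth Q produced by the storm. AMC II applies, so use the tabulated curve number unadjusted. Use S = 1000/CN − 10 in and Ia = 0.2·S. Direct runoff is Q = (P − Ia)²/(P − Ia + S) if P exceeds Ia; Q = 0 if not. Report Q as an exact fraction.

CN(II) = 55; AMC II needs no correction.
Max retention: S = 1000/55 − 10 = 90/11 in (≈ 8.182 in)
Initial abstraction Ia = S/5 = (90/11)/5 = 18/11 ≈ 1.636 in
P = 0.830 ≤ Ia = 1.636 in: entire storm abstracted, Q = 0.

Q = 0 in ≈ 0.000 in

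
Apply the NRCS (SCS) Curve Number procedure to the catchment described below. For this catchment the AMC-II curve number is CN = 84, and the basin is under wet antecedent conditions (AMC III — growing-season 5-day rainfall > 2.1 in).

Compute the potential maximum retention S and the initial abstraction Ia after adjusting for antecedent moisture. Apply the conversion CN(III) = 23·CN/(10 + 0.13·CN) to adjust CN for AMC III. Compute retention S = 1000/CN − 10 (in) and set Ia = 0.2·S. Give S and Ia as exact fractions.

Adjust CN=84 to AMC III: 23·84/(10 + 0.13·84) → 1932 ÷ (523/25) = 48300/523 ≈ 92.352
S = 1000/(48300/523) − 10 = 400/483 in ≈ 0.828 in
Ia = 0.2·(400/483) = 80/483 in ≈ 0.166 in

S = 400/483 in ≈ 0.828 in; Ia = 80/483 in ≈ 0.166 in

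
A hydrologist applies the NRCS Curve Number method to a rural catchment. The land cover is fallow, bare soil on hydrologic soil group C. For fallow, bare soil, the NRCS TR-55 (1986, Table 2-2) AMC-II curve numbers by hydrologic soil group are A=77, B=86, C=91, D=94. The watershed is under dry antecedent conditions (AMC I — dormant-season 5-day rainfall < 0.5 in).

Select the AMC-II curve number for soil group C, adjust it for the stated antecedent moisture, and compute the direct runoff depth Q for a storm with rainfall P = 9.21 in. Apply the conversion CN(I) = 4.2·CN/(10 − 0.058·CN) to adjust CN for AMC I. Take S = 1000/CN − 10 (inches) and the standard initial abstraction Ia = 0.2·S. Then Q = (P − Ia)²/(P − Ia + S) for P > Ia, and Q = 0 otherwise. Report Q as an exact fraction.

Q = 103296427443/15005108300 in ≈ 6.884 in

NRCS table: fallow, bare soil, soil group C → CN(II) = 91
Adjust CN=91 to AMC I: 4.2·91/(10 − 0.058·91) → (1911/5) ÷ (2361/500) = 63700/787 ≈ 80.940
Max retention: S = 1000/(63700/787) − 10 = 1500/637 in (≈ 2.355 in)
Ia = 0.2S: 0.2·2.355 = 0.471 in (exactly 300/637)
Since P=9.210 > Ia=0.471: effective rainfall P−Ia = 556677/63700 in
Q: (556677/63700)² ÷ (706677/63700) = 103296427443/15005108300 in (≈ 6.884 in)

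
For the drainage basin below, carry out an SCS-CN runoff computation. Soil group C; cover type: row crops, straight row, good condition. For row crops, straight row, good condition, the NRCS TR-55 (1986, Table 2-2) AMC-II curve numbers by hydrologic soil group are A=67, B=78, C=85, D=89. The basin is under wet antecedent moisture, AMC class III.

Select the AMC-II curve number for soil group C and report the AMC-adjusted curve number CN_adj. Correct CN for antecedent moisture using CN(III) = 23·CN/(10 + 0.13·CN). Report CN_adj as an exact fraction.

CN_adj = 39100/421 ≈ 92.874

NRCS table: row crops, straight row, good condition, soil group C → CN(II) = 85
Adjust CN=85 to AMC III: 23·85/(10 + 0.13·85) → 1955 ÷ (421/20) = 39100/421 ≈ 92.874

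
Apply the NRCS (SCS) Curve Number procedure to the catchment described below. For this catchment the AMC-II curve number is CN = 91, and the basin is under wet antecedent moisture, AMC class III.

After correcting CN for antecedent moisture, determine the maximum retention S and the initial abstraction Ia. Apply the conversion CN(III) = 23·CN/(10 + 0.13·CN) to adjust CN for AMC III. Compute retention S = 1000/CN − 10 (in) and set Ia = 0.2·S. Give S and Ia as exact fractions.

CN(III) from CN(II)=91: (23·91)/(10 + 0.13·91) = 209300/2183 ≈ 95.877
Max retention: S = 1000/(209300/2183) − 10 = 900/2093 in (≈ 0.430 in)
Ia = 0.2·(900/2093) = 180/2093 in ≈ 0.086 in

S = 900/2093 in ≈ 0.430 in; Ia = 180/2093 in ≈ 0.086 in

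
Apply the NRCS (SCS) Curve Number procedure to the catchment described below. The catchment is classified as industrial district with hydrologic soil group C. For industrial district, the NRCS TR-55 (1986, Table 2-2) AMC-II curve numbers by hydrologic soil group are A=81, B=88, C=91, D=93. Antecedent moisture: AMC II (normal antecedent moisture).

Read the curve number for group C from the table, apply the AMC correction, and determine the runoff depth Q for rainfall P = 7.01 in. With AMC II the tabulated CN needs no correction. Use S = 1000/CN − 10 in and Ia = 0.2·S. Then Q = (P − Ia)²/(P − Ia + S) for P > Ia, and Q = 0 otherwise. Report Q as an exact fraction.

Q = 3842884081/646018100 in ≈ 5.949 in

NRCS table: industrial district, soil group C → CN(II) = 91
AMC II — tabulated CN = 91 applies directly.
Retention S: 1000/CN − 10 with CN=91.000 → S = 90/91 ≈ 0.989 in
Ia = 0.2S: 0.2·0.989 = 0.198 in (exactly 18/91)
Since P=7.010 > Ia=0.198: effective rainfall P−Ia = 61991/9100 in
Q: (61991/9100)² ÷ (70991/9100) = 3842884081/646018100 in (≈ 5.949 in)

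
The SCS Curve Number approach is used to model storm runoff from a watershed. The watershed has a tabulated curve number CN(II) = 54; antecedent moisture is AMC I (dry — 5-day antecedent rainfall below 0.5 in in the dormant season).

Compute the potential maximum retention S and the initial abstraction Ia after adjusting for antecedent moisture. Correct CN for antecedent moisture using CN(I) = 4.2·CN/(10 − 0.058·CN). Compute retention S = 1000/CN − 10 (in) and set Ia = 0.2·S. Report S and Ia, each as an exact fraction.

S = 11500/567 in ≈ 20.282 in; Ia = 2300/567 in ≈ 4.056 in

Dry (AMC I): CN(I) = 4.2·54/(10 − 0.058·54) = (1134/5)/(1717/250) = 56700/1717 ≈ 33.023
Max retention: S = 1000/(56700/1717) − 10 = 11500/567 in (≈ 20.282 in)
Ia = 0.2·(11500/567) = 2300/567 in ≈ 4.056 in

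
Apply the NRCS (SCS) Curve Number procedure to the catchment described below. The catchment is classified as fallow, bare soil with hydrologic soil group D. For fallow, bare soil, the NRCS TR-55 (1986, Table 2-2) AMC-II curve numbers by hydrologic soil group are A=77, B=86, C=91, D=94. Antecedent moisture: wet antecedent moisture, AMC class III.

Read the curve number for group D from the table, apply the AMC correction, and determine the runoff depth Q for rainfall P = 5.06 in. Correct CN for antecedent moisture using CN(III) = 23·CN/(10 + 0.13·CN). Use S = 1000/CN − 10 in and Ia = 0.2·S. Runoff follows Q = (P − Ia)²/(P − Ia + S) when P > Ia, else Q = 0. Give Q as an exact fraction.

Q = 73166463049/15430896650 in ≈ 4.742 in

NRCS table: fallow, bare soil, soil group D → CN(II) = 94
Wet (AMC III): CN(III) = 23·94/(10 + 0.13·94) = 2162/(1111/50) = 108100/1111 ≈ 97.300
Max retention: S = 1000/(108100/1111) − 10 = 300/1081 in (≈ 0.278 in)
Ia = 0.2S: 0.2·0.278 = 0.056 in (exactly 60/1081)
Since P=5.060 > Ia=0.056: effective rainfall P−Ia = 270493/54050 in
Q: (270493/54050)² ÷ (285493/54050) = 73166463049/15430896650 in (≈ 4.742 in)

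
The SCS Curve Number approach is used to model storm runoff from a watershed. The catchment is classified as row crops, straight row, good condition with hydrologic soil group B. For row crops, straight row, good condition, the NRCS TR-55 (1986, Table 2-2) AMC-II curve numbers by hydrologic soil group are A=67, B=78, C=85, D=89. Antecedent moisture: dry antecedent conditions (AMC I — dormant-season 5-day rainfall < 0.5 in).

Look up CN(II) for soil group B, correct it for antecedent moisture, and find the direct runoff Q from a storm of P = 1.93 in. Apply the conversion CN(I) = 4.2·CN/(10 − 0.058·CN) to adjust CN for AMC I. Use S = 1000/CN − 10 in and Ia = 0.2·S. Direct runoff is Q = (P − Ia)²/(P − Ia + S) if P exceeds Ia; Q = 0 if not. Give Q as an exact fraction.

NRCS table: row crops, straight row, good condition, soil group B → CN(II) = 78
CN(I) from CN(II)=78: (4.2·78)/(10 − 0.058·78) = 81900/1369 ≈ 59.825
Retention S: 1000/CN − 10 with CN=59.825 → S = 5500/819 ≈ 6.716 in
Initial abstraction Ia = S/5 = (5500/819)/5 = 1100/819 ≈ 1.343 in
P − Ia = 1.930 − 1.343 = 48067/81900 ≈ 0.587 in (> 0, runoff occurs)
Q = (48067/81900)²/((48067/81900) + 5500/819) = (2310436489/6707610000)/(598067/81900) = 2310436489/48981687300 in ≈ 0.047 in

Q = 2310436489/48981687300 in ≈ 0.047 in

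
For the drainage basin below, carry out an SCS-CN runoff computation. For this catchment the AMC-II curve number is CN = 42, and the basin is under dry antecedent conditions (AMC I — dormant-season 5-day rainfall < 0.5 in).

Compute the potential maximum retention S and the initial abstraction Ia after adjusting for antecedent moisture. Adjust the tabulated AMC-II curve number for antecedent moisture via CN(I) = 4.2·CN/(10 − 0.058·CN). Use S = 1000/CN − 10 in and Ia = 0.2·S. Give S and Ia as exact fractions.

Adjust CN=42 to AMC I: 4.2·42/(10 − 0.058·42) → (882/5) ÷ (1891/250) = 44100/1891 ≈ 23.321
Retention S: 1000/CN − 10 with CN=23.321 → S = 14500/441 ≈ 32.880 in
Ia = 0.2S: 0.2·32.880 = 6.576 in (exactly 2900/441)

S = 14500/441 in ≈ 32.880 in; Ia = 2900/441 in ≈ 6.576 in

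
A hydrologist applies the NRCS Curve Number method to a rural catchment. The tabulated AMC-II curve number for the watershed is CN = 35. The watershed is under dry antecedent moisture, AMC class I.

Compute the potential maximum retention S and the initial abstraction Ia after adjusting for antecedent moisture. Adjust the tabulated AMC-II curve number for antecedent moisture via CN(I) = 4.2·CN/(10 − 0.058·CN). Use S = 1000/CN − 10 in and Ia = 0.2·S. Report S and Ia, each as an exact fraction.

CN(I) from CN(II)=35: (4.2·35)/(10 − 0.058·35) = 14700/797 ≈ 18.444
Retention S: 1000/CN − 10 with CN=18.444 → S = 6500/147 ≈ 44.218 in
Initial abstraction Ia = S/5 = (6500/147)/5 = 1300/147 ≈ 8.844 in

S = 6500/147 in ≈ 44.218 in; Ia = 1300/147 in ≈ 8.844 in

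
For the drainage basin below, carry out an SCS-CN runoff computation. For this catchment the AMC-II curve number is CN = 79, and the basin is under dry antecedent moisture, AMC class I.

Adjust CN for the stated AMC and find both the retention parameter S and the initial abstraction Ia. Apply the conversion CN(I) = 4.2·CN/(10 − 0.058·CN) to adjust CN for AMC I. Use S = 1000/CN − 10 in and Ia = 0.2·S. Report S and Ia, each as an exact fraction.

S = 500/79 in ≈ 6.329 in; Ia = 100/79 in ≈ 1.266 in

CN(I) from CN(II)=79: (4.2·79)/(10 − 0.058·79) = 7900/129 ≈ 61.240
Retention S: 1000/CN − 10 with CN=61.240 → S = 500/79 ≈ 6.329 in
Initial abstraction Ia = S/5 = (500/79)/5 = 100/79 ≈ 1.266 in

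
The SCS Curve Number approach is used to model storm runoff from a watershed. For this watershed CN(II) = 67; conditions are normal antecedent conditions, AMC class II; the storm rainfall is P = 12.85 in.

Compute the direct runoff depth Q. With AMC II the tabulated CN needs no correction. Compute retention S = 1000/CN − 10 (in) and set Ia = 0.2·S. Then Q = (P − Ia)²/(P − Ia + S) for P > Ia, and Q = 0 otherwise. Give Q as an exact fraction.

AMC II — tabulated CN = 67 applies directly.
Max retention: S = 1000/67 − 10 = 330/67 in (≈ 4.925 in)
Ia = 0.2S: 0.2·4.925 = 0.985 in (exactly 66/67)
P − Ia = 12.850 − 0.985 = 15899/1340 ≈ 11.865 in (> 0, runoff occurs)
Q: (15899/1340)² ÷ (22499/1340) = 252778201/30148660 in (≈ 8.384 in)

Q = 252778201/30148660 in ≈ 8.384 in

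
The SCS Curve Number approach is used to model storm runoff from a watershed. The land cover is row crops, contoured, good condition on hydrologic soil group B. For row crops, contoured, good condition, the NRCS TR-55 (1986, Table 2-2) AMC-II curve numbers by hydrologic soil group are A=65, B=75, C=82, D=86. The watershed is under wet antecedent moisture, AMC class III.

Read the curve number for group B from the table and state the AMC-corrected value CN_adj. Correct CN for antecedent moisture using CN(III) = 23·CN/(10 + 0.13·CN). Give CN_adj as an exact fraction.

CN_adj = 6900/79 ≈ 87.342

NRCS table: row crops, contoured, good condition, soil group B → CN(II) = 75
Wet (AMC III): CN(III) = 23·75/(10 + 0.13·75) = 1725/(79/4) = 6900/79 ≈ 87.342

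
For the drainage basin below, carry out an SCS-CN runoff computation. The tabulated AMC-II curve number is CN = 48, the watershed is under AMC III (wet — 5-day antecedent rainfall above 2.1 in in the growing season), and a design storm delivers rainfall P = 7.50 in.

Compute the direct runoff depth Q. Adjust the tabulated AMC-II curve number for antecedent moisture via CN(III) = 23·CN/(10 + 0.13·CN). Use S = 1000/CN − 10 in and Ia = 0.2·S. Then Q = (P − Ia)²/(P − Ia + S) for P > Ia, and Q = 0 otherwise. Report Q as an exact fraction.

CN(III) from CN(II)=48: (23·48)/(10 + 0.13·48) = 13800/203 ≈ 67.980
Max retention: S = 1000/(13800/203) − 10 = 325/69 in (≈ 4.710 in)
Ia = 0.2·(325/69) = 65/69 in ≈ 0.942 in
Excess rainfall: 7.500 − 0.942 = 6.558 in; P > Ia so Q > 0
Runoff Q = (P−Ia)²/(P−Ia+S) = (6.558)²/(6.558+4.710) = 163805/42918 ≈ 3.817 in

Q = 163805/42918 in ≈ 3.817 in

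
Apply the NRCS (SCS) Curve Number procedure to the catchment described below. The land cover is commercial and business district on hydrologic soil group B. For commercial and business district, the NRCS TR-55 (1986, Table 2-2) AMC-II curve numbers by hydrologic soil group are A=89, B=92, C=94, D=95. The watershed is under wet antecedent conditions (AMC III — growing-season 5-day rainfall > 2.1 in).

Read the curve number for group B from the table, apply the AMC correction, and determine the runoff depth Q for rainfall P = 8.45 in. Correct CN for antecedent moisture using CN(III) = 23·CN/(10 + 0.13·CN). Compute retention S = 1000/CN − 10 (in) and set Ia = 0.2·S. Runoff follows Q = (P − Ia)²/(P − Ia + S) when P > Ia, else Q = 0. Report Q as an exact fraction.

NRCS table: commercial and business district, soil group B → CN(II) = 92
Wet (AMC III): CN(III) = 23·92/(10 + 0.13·92) = 2116/(549/25) = 52900/549 ≈ 96.357
Max retention: S = 1000/(52900/549) − 10 = 200/529 in (≈ 0.378 in)
Ia = 0.2·(200/529) = 40/529 in ≈ 0.076 in
Excess rainfall: 8.450 − 0.076 = 8.374 in; P > Ia so Q > 0
Q = (88601/10580)²/((88601/10580) + 200/529) = (7850137201/111936400)/(92601/10580) = 7850137201/979718580 in ≈ 8.013 in

Q = 7850137201/979718580 in ≈ 8.013 in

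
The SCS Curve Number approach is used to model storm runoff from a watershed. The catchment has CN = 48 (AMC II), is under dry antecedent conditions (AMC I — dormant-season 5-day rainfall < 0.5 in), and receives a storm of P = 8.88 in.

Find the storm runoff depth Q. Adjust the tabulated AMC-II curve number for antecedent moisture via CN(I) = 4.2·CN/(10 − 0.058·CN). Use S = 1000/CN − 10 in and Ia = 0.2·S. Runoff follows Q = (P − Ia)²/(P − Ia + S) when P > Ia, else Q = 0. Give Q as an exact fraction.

Q = 34351321/73215450 in ≈ 0.469 in

Dry (AMC I): CN(I) = 4.2·48/(10 − 0.058·48) = (1008/5)/(902/125) = 12600/451 ≈ 27.938
Retention S: 1000/CN − 10 with CN=27.938 → S = 1625/63 ≈ 25.794 in
Ia = 0.2·(1625/63) = 325/63 in ≈ 5.159 in
P − Ia = 8.880 − 5.159 = 5861/1575 ≈ 3.721 in (> 0, runoff occurs)
Q: (5861/1575)² ÷ (46486/1575) = 34351321/73215450 in (≈ 0.469 in)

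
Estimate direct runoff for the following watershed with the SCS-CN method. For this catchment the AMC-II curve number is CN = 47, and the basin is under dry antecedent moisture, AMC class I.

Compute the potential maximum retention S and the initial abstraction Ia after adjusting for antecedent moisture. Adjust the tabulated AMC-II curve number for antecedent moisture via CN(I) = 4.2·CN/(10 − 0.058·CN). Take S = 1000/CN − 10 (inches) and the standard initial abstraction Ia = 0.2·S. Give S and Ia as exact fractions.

Dry (AMC I): CN(I) = 4.2·47/(10 − 0.058·47) = (987/5)/(3637/500) = 98700/3637 ≈ 27.138
Max retention: S = 1000/(98700/3637) − 10 = 26500/987 in (≈ 26.849 in)
Ia = 0.2S: 0.2·26.849 = 5.370 in (exactly 5300/987)

S = 26500/987 in ≈ 26.849 in; Ia = 5300/987 in ≈ 5.370 in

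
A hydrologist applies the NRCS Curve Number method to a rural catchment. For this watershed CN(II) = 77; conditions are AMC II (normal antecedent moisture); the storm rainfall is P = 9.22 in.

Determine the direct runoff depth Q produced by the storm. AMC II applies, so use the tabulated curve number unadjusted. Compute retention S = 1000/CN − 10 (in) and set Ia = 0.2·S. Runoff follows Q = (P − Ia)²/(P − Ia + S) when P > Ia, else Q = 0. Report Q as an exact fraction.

Average conditions: CN = 77 (no AMC adjustment).
Max retention: S = 1000/77 − 10 = 230/77 in (≈ 2.987 in)
Ia = 0.2·(230/77) = 46/77 in ≈ 0.597 in
Since P=9.220 > Ia=0.597: effective rainfall P−Ia = 33197/3850 in
Q = (33197/3850)²/((33197/3850) + 230/77) = (1102040809/14822500)/(44697/3850) = 1102040809/172083450 in ≈ 6.404 in

Q = 1102040809/172083450 in ≈ 6.404 in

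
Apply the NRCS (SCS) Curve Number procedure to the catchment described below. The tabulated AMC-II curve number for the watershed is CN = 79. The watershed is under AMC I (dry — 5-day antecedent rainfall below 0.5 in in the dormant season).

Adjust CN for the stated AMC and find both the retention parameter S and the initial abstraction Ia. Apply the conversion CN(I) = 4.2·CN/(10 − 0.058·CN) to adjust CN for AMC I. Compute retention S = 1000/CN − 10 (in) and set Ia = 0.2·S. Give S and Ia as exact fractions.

CN(I) from CN(II)=79: (4.2·79)/(10 − 0.058·79) = 7900/129 ≈ 61.240
Max retention: S = 1000/(7900/129) − 10 = 500/79 in (≈ 6.329 in)
Ia = 0.2·(500/79) = 100/79 in ≈ 1.266 in

S = 500/79 in ≈ 6.329 in; Ia = 100/79 in ≈ 1.266 in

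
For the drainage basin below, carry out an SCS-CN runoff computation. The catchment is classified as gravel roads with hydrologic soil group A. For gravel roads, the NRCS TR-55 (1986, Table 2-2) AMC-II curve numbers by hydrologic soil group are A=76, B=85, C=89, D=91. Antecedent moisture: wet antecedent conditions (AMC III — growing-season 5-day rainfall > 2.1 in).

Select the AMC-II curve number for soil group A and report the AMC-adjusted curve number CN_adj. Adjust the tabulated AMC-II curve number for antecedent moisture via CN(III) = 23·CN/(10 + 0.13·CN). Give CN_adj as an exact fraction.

CN_adj = 43700/497 ≈ 87.928

NRCS table: gravel roads, soil group A → CN(II) = 76
Wet (AMC III): CN(III) = 23·76/(10 + 0.13·76) = 1748/(497/25) = 43700/497 ≈ 87.928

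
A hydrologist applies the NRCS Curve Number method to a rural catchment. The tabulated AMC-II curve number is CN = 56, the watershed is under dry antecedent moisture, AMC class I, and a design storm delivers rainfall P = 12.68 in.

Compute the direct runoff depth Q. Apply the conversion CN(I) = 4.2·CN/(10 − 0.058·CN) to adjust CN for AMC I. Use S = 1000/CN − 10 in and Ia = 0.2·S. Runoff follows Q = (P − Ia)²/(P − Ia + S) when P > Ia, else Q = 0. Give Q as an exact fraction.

CN(I) from CN(II)=56: (4.2·56)/(10 − 0.058·56) = 7350/211 ≈ 34.834
Max retention: S = 1000/(7350/211) − 10 = 2750/147 in (≈ 18.707 in)
Ia = 0.2·(2750/147) = 550/147 in ≈ 3.741 in
Excess rainfall: 12.680 − 3.741 = 8.939 in; P > Ia so Q > 0
Q = (32849/3675)²/((32849/3675) + 2750/147) = (1079056801/13505625)/(101599/3675) = 1079056801/373376325 in ≈ 2.890 in

Q = 1079056801/373376325 in ≈ 2.890 in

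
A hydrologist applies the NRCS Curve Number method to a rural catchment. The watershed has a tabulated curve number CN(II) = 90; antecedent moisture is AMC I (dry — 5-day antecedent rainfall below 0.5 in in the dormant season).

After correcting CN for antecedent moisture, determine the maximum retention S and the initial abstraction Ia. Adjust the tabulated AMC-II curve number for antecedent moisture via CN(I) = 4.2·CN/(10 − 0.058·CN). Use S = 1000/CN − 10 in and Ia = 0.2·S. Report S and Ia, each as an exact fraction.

CN(I) from CN(II)=90: (4.2·90)/(10 − 0.058·90) = 18900/239 ≈ 79.079
S = 1000/(18900/239) − 10 = 500/189 in ≈ 2.646 in
Ia = 0.2S: 0.2·2.646 = 0.529 in (exactly 100/189)

S = 500/189 in ≈ 2.646 in; Ia = 100/189 in ≈ 0.529 in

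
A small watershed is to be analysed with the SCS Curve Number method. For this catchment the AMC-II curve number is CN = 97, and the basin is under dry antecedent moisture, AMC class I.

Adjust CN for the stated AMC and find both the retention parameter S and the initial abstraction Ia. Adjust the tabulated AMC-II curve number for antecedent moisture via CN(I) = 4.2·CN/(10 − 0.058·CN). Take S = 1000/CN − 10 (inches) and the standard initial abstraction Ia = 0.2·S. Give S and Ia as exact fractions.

CN(I) from CN(II)=97: (4.2·97)/(10 − 0.058·97) = 67900/729 ≈ 93.141
Retention S: 1000/CN − 10 with CN=93.141 → S = 500/679 ≈ 0.736 in
Initial abstraction Ia = S/5 = (500/679)/5 = 100/679 ≈ 0.147 in

S = 500/679 in ≈ 0.736 in; Ia = 100/679 in ≈ 0.147 in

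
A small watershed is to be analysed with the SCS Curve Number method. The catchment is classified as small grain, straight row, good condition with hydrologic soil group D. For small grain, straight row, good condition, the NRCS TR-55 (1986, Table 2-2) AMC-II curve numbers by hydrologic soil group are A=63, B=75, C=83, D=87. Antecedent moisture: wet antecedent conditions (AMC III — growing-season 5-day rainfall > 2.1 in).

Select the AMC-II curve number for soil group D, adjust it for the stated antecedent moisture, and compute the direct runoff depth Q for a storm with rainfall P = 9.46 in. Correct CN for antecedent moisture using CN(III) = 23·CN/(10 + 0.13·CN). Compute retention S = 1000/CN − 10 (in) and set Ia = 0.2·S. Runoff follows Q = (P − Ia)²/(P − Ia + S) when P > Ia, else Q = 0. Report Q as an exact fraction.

NRCS table: small grain, straight row, good condition, soil group D → CN(II) = 87
Wet (AMC III): CN(III) = 23·87/(10 + 0.13·87) = 2001/(2131/100) = 200100/2131 ≈ 93.900
Retention S: 1000/CN − 10 with CN=93.900 → S = 1300/2001 ≈ 0.650 in
Ia = 0.2S: 0.2·0.650 = 0.130 in (exactly 260/2001)
Excess rainfall: 9.460 − 0.130 = 9.330 in; P > Ia so Q > 0
Q = (933473/100050)²/((933473/100050) + 1300/2001) = (871371841729/10010002500)/(998473/100050) = 871371841729/99897223650 in ≈ 8.723 in

Q = 871371841729/99897223650 in ≈ 8.723 in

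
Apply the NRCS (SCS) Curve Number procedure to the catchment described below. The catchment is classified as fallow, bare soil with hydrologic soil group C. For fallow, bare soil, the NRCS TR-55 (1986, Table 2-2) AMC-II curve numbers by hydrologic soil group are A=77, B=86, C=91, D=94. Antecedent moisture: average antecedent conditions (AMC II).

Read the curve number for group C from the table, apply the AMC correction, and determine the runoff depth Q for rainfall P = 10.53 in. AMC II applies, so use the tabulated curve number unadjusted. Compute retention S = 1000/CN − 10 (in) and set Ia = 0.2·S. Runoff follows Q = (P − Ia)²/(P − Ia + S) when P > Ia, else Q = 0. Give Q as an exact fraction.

NRCS table: fallow, bare soil, soil group C → CN(II) = 91
CN(II) = 91; AMC II needs no correction.
S = 1000/91 − 10 = 90/91 in ≈ 0.989 in
Initial abstraction Ia = S/5 = (90/91)/5 = 18/91 ≈ 0.198 in
Since P=10.530 > Ia=0.198: effective rainfall P−Ia = 94023/9100 in
Q = (94023/9100)²/((94023/9100) + 90/91) = (8840324529/82810000)/(103023/9100) = 982258281/104167700 in ≈ 9.430 in

Q = 982258281/104167700 in ≈ 9.430 in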